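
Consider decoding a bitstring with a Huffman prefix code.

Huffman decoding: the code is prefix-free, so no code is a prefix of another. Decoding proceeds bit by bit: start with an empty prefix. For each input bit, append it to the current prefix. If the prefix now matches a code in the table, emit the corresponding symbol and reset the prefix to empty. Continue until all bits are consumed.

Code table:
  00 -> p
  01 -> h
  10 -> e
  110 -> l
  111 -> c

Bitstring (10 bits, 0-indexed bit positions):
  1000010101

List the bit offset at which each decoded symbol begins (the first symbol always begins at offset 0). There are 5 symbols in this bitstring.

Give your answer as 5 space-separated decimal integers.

Answer: 0 2 4 6 8

Derivation:
Bit 0: prefix='1' (no match yet)
Bit 1: prefix='10' -> emit 'e', reset
Bit 2: prefix='0' (no match yet)
Bit 3: prefix='00' -> emit 'p', reset
Bit 4: prefix='0' (no match yet)
Bit 5: prefix='01' -> emit 'h', reset
Bit 6: prefix='0' (no match yet)
Bit 7: prefix='01' -> emit 'h', reset
Bit 8: prefix='0' (no match yet)
Bit 9: prefix='01' -> emit 'h', reset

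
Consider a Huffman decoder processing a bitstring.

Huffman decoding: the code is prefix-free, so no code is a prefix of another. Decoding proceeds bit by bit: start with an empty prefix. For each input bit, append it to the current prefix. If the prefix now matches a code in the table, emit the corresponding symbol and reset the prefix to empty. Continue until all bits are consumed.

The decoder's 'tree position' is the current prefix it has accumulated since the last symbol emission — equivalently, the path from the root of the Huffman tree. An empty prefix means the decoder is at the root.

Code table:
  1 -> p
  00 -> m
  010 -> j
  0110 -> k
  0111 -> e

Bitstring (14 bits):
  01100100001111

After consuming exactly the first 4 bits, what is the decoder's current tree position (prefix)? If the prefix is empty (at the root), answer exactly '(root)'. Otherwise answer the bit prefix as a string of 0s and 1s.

Bit 0: prefix='0' (no match yet)
Bit 1: prefix='01' (no match yet)
Bit 2: prefix='011' (no match yet)
Bit 3: prefix='0110' -> emit 'k', reset

Answer: (root)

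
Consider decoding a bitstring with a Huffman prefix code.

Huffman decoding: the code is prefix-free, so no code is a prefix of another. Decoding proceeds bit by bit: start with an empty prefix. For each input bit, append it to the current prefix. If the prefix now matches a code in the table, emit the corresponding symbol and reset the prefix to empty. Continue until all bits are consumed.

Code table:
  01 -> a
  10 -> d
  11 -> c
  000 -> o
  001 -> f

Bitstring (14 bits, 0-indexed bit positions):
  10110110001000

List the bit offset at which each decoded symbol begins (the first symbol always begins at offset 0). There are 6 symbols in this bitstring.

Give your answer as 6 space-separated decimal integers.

Bit 0: prefix='1' (no match yet)
Bit 1: prefix='10' -> emit 'd', reset
Bit 2: prefix='1' (no match yet)
Bit 3: prefix='11' -> emit 'c', reset
Bit 4: prefix='0' (no match yet)
Bit 5: prefix='01' -> emit 'a', reset
Bit 6: prefix='1' (no match yet)
Bit 7: prefix='10' -> emit 'd', reset
Bit 8: prefix='0' (no match yet)
Bit 9: prefix='00' (no match yet)
Bit 10: prefix='001' -> emit 'f', reset
Bit 11: prefix='0' (no match yet)
Bit 12: prefix='00' (no match yet)
Bit 13: prefix='000' -> emit 'o', reset

Answer: 0 2 4 6 8 11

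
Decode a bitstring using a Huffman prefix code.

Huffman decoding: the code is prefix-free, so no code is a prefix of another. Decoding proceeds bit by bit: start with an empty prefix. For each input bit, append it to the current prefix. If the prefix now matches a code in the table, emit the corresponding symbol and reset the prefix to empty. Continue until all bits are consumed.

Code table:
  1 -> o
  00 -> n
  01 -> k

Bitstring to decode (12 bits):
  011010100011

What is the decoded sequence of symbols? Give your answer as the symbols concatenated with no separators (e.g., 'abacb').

Answer: kokknko

Derivation:
Bit 0: prefix='0' (no match yet)
Bit 1: prefix='01' -> emit 'k', reset
Bit 2: prefix='1' -> emit 'o', reset
Bit 3: prefix='0' (no match yet)
Bit 4: prefix='01' -> emit 'k', reset
Bit 5: prefix='0' (no match yet)
Bit 6: prefix='01' -> emit 'k', reset
Bit 7: prefix='0' (no match yet)
Bit 8: prefix='00' -> emit 'n', reset
Bit 9: prefix='0' (no match yet)
Bit 10: prefix='01' -> emit 'k', reset
Bit 11: prefix='1' -> emit 'o', reset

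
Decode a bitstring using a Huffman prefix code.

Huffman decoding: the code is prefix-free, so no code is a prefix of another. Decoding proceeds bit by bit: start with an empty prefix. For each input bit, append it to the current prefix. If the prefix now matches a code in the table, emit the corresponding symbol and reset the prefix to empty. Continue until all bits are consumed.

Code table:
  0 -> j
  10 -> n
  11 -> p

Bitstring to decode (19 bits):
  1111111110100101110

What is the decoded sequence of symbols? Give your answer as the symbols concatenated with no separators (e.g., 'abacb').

Bit 0: prefix='1' (no match yet)
Bit 1: prefix='11' -> emit 'p', reset
Bit 2: prefix='1' (no match yet)
Bit 3: prefix='11' -> emit 'p', reset
Bit 4: prefix='1' (no match yet)
Bit 5: prefix='11' -> emit 'p', reset
Bit 6: prefix='1' (no match yet)
Bit 7: prefix='11' -> emit 'p', reset
Bit 8: prefix='1' (no match yet)
Bit 9: prefix='10' -> emit 'n', reset
Bit 10: prefix='1' (no match yet)
Bit 11: prefix='10' -> emit 'n', reset
Bit 12: prefix='0' -> emit 'j', reset
Bit 13: prefix='1' (no match yet)
Bit 14: prefix='10' -> emit 'n', reset
Bit 15: prefix='1' (no match yet)
Bit 16: prefix='11' -> emit 'p', reset
Bit 17: prefix='1' (no match yet)
Bit 18: prefix='10' -> emit 'n', reset

Answer: ppppnnjnpn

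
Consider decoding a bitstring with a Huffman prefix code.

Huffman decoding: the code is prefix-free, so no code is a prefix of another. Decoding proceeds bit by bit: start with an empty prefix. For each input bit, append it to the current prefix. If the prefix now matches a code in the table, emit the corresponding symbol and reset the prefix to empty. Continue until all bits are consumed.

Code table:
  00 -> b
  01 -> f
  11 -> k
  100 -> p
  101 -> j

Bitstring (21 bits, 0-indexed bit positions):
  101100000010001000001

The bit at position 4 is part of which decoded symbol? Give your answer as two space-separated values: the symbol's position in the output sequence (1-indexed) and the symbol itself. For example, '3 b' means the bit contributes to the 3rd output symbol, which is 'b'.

Answer: 2 p

Derivation:
Bit 0: prefix='1' (no match yet)
Bit 1: prefix='10' (no match yet)
Bit 2: prefix='101' -> emit 'j', reset
Bit 3: prefix='1' (no match yet)
Bit 4: prefix='10' (no match yet)
Bit 5: prefix='100' -> emit 'p', reset
Bit 6: prefix='0' (no match yet)
Bit 7: prefix='00' -> emit 'b', reset
Bit 8: prefix='0' (no match yet)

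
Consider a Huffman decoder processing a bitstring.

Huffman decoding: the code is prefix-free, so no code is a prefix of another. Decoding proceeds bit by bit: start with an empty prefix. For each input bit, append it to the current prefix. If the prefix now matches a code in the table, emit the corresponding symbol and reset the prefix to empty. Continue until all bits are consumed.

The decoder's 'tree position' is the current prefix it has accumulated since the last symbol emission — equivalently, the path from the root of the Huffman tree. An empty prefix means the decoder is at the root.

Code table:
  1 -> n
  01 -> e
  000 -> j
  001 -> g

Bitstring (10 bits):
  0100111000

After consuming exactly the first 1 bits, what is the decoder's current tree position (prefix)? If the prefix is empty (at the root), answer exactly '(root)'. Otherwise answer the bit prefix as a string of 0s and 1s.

Bit 0: prefix='0' (no match yet)

Answer: 0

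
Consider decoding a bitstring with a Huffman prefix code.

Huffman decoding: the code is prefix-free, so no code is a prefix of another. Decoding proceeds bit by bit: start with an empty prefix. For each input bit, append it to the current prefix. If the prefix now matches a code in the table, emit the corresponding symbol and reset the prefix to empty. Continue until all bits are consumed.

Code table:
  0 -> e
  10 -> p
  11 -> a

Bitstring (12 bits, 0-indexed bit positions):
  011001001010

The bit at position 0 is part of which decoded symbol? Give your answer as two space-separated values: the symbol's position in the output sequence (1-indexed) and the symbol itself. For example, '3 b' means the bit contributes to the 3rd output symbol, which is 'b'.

Bit 0: prefix='0' -> emit 'e', reset
Bit 1: prefix='1' (no match yet)
Bit 2: prefix='11' -> emit 'a', reset
Bit 3: prefix='0' -> emit 'e', reset
Bit 4: prefix='0' -> emit 'e', reset

Answer: 1 e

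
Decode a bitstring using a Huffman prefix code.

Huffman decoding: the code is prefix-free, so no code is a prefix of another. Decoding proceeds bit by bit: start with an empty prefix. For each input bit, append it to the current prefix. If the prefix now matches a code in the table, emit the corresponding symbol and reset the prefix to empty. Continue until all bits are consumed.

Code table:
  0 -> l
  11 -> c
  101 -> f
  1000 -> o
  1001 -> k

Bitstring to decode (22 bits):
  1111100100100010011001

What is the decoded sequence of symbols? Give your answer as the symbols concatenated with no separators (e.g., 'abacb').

Answer: cckllokk

Derivation:
Bit 0: prefix='1' (no match yet)
Bit 1: prefix='11' -> emit 'c', reset
Bit 2: prefix='1' (no match yet)
Bit 3: prefix='11' -> emit 'c', reset
Bit 4: prefix='1' (no match yet)
Bit 5: prefix='10' (no match yet)
Bit 6: prefix='100' (no match yet)
Bit 7: prefix='1001' -> emit 'k', reset
Bit 8: prefix='0' -> emit 'l', reset
Bit 9: prefix='0' -> emit 'l', reset
Bit 10: prefix='1' (no match yet)
Bit 11: prefix='10' (no match yet)
Bit 12: prefix='100' (no match yet)
Bit 13: prefix='1000' -> emit 'o', reset
Bit 14: prefix='1' (no match yet)
Bit 15: prefix='10' (no match yet)
Bit 16: prefix='100' (no match yet)
Bit 17: prefix='1001' -> emit 'k', reset
Bit 18: prefix='1' (no match yet)
Bit 19: prefix='10' (no match yet)
Bit 20: prefix='100' (no match yet)
Bit 21: prefix='1001' -> emit 'k', reset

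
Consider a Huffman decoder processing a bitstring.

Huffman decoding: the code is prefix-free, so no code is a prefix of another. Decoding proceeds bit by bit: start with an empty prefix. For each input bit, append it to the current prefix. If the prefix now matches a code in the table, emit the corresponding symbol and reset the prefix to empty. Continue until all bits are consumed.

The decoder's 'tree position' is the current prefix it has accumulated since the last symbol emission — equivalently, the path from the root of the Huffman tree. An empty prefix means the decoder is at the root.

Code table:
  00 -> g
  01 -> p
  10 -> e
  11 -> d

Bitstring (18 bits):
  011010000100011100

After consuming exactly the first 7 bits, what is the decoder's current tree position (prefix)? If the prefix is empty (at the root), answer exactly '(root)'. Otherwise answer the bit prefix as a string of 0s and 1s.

Bit 0: prefix='0' (no match yet)
Bit 1: prefix='01' -> emit 'p', reset
Bit 2: prefix='1' (no match yet)
Bit 3: prefix='10' -> emit 'e', reset
Bit 4: prefix='1' (no match yet)
Bit 5: prefix='10' -> emit 'e', reset
Bit 6: prefix='0' (no match yet)

Answer: 0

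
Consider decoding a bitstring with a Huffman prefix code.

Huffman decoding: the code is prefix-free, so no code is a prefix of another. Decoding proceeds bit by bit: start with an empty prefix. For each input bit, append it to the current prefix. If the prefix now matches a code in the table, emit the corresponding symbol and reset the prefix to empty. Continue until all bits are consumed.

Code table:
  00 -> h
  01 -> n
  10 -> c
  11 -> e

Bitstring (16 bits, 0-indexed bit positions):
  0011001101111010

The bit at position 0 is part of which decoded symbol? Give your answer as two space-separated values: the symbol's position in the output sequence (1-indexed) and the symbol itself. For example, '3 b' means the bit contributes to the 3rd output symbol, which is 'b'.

Answer: 1 h

Derivation:
Bit 0: prefix='0' (no match yet)
Bit 1: prefix='00' -> emit 'h', reset
Bit 2: prefix='1' (no match yet)
Bit 3: prefix='11' -> emit 'e', reset
Bit 4: prefix='0' (no match yet)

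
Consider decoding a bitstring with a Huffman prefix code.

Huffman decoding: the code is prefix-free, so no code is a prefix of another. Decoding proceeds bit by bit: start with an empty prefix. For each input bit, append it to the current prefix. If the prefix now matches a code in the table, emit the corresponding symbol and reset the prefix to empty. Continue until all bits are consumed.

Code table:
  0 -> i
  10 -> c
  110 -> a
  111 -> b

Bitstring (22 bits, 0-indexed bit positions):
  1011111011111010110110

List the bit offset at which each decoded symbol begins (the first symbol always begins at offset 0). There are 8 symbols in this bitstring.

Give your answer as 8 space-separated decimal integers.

Bit 0: prefix='1' (no match yet)
Bit 1: prefix='10' -> emit 'c', reset
Bit 2: prefix='1' (no match yet)
Bit 3: prefix='11' (no match yet)
Bit 4: prefix='111' -> emit 'b', reset
Bit 5: prefix='1' (no match yet)
Bit 6: prefix='11' (no match yet)
Bit 7: prefix='110' -> emit 'a', reset
Bit 8: prefix='1' (no match yet)
Bit 9: prefix='11' (no match yet)
Bit 10: prefix='111' -> emit 'b', reset
Bit 11: prefix='1' (no match yet)
Bit 12: prefix='11' (no match yet)
Bit 13: prefix='110' -> emit 'a', reset
Bit 14: prefix='1' (no match yet)
Bit 15: prefix='10' -> emit 'c', reset
Bit 16: prefix='1' (no match yet)
Bit 17: prefix='11' (no match yet)
Bit 18: prefix='110' -> emit 'a', reset
Bit 19: prefix='1' (no match yet)
Bit 20: prefix='11' (no match yet)
Bit 21: prefix='110' -> emit 'a', reset

Answer: 0 2 5 8 11 14 16 19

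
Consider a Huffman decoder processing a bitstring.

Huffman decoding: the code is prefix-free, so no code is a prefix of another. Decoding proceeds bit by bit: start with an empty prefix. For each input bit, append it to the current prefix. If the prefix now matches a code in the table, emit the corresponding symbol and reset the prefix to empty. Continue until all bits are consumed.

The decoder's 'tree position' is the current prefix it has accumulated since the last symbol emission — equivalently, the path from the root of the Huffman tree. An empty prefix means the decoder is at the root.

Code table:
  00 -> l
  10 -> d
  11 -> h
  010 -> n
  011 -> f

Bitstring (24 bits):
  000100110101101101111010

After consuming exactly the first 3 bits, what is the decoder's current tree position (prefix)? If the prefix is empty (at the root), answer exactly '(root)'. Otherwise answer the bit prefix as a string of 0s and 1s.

Answer: 0

Derivation:
Bit 0: prefix='0' (no match yet)
Bit 1: prefix='00' -> emit 'l', reset
Bit 2: prefix='0' (no match yet)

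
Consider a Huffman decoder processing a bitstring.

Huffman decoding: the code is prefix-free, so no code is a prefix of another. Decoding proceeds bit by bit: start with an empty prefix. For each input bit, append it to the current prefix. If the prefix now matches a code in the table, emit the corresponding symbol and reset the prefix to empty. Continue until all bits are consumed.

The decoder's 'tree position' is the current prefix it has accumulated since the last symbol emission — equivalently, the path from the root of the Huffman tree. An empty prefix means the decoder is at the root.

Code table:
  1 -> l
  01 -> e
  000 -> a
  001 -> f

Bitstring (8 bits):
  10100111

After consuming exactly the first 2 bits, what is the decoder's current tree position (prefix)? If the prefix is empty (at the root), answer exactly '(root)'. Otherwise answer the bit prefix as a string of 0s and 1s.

Bit 0: prefix='1' -> emit 'l', reset
Bit 1: prefix='0' (no match yet)

Answer: 0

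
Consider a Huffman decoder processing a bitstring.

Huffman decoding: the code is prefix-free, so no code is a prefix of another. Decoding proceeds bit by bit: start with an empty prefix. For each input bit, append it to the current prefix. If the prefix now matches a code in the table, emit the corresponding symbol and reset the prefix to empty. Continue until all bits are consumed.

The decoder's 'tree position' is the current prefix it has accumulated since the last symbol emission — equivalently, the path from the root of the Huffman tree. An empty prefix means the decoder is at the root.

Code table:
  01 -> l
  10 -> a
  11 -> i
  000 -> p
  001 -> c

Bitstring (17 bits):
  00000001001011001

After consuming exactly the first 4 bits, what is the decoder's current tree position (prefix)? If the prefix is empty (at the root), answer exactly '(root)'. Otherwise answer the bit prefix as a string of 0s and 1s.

Bit 0: prefix='0' (no match yet)
Bit 1: prefix='00' (no match yet)
Bit 2: prefix='000' -> emit 'p', reset
Bit 3: prefix='0' (no match yet)

Answer: 0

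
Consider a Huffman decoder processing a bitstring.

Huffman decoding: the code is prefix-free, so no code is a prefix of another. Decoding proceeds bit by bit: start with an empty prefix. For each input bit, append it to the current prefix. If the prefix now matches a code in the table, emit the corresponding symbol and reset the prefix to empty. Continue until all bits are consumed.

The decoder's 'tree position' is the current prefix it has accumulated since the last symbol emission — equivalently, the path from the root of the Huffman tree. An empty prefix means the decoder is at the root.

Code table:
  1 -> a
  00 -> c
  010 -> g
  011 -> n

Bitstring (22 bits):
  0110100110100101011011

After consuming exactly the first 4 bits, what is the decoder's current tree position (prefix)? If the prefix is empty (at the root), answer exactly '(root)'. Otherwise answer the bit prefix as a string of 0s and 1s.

Bit 0: prefix='0' (no match yet)
Bit 1: prefix='01' (no match yet)
Bit 2: prefix='011' -> emit 'n', reset
Bit 3: prefix='0' (no match yet)

Answer: 0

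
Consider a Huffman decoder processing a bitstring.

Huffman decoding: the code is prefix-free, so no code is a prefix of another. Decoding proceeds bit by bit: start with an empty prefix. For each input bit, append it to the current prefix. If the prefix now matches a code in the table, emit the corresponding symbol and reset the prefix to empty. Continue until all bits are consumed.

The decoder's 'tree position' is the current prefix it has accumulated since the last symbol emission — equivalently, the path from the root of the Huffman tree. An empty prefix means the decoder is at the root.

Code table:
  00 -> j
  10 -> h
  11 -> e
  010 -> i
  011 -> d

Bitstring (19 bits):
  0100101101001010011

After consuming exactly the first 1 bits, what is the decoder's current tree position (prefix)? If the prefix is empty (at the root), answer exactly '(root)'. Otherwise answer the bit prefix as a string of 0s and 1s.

Answer: 0

Derivation:
Bit 0: prefix='0' (no match yet)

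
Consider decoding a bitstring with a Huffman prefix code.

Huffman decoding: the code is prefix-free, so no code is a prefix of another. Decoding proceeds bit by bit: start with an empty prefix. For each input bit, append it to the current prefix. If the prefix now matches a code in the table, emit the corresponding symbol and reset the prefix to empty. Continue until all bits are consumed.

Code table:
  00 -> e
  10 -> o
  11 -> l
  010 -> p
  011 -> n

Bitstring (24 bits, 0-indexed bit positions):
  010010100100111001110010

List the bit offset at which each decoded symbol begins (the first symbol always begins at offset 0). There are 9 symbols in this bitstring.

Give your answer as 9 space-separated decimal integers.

Bit 0: prefix='0' (no match yet)
Bit 1: prefix='01' (no match yet)
Bit 2: prefix='010' -> emit 'p', reset
Bit 3: prefix='0' (no match yet)
Bit 4: prefix='01' (no match yet)
Bit 5: prefix='010' -> emit 'p', reset
Bit 6: prefix='1' (no match yet)
Bit 7: prefix='10' -> emit 'o', reset
Bit 8: prefix='0' (no match yet)
Bit 9: prefix='01' (no match yet)
Bit 10: prefix='010' -> emit 'p', reset
Bit 11: prefix='0' (no match yet)
Bit 12: prefix='01' (no match yet)
Bit 13: prefix='011' -> emit 'n', reset
Bit 14: prefix='1' (no match yet)
Bit 15: prefix='10' -> emit 'o', reset
Bit 16: prefix='0' (no match yet)
Bit 17: prefix='01' (no match yet)
Bit 18: prefix='011' -> emit 'n', reset
Bit 19: prefix='1' (no match yet)
Bit 20: prefix='10' -> emit 'o', reset
Bit 21: prefix='0' (no match yet)
Bit 22: prefix='01' (no match yet)
Bit 23: prefix='010' -> emit 'p', reset

Answer: 0 3 6 8 11 14 16 19 21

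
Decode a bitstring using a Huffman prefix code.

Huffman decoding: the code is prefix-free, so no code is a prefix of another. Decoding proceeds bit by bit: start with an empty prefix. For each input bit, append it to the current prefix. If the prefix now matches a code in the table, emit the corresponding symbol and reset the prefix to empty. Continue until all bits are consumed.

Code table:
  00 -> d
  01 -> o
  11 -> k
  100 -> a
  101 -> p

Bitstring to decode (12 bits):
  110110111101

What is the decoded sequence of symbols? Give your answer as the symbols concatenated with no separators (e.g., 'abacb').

Bit 0: prefix='1' (no match yet)
Bit 1: prefix='11' -> emit 'k', reset
Bit 2: prefix='0' (no match yet)
Bit 3: prefix='01' -> emit 'o', reset
Bit 4: prefix='1' (no match yet)
Bit 5: prefix='10' (no match yet)
Bit 6: prefix='101' -> emit 'p', reset
Bit 7: prefix='1' (no match yet)
Bit 8: prefix='11' -> emit 'k', reset
Bit 9: prefix='1' (no match yet)
Bit 10: prefix='10' (no match yet)
Bit 11: prefix='101' -> emit 'p', reset

Answer: kopkp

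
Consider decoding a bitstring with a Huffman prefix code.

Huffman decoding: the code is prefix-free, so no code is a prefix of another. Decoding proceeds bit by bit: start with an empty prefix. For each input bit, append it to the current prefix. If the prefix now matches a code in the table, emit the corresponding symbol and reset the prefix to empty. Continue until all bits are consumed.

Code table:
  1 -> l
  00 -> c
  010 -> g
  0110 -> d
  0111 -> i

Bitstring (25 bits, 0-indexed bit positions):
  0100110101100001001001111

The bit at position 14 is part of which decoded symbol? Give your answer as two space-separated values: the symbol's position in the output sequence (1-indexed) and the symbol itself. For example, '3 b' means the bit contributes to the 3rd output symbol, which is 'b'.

Bit 0: prefix='0' (no match yet)
Bit 1: prefix='01' (no match yet)
Bit 2: prefix='010' -> emit 'g', reset
Bit 3: prefix='0' (no match yet)
Bit 4: prefix='01' (no match yet)
Bit 5: prefix='011' (no match yet)
Bit 6: prefix='0110' -> emit 'd', reset
Bit 7: prefix='1' -> emit 'l', reset
Bit 8: prefix='0' (no match yet)
Bit 9: prefix='01' (no match yet)
Bit 10: prefix='011' (no match yet)
Bit 11: prefix='0110' -> emit 'd', reset
Bit 12: prefix='0' (no match yet)
Bit 13: prefix='00' -> emit 'c', reset
Bit 14: prefix='0' (no match yet)
Bit 15: prefix='01' (no match yet)
Bit 16: prefix='010' -> emit 'g', reset
Bit 17: prefix='0' (no match yet)
Bit 18: prefix='01' (no match yet)

Answer: 6 g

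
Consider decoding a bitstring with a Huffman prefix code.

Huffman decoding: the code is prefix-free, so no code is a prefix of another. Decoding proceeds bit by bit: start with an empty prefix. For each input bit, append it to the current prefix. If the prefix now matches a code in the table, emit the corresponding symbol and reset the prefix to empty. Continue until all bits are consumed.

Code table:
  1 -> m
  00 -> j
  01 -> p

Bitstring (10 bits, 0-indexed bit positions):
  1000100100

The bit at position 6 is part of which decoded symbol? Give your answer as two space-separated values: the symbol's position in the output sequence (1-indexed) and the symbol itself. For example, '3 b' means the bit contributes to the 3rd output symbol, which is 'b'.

Bit 0: prefix='1' -> emit 'm', reset
Bit 1: prefix='0' (no match yet)
Bit 2: prefix='00' -> emit 'j', reset
Bit 3: prefix='0' (no match yet)
Bit 4: prefix='01' -> emit 'p', reset
Bit 5: prefix='0' (no match yet)
Bit 6: prefix='00' -> emit 'j', reset
Bit 7: prefix='1' -> emit 'm', reset
Bit 8: prefix='0' (no match yet)
Bit 9: prefix='00' -> emit 'j', reset

Answer: 4 j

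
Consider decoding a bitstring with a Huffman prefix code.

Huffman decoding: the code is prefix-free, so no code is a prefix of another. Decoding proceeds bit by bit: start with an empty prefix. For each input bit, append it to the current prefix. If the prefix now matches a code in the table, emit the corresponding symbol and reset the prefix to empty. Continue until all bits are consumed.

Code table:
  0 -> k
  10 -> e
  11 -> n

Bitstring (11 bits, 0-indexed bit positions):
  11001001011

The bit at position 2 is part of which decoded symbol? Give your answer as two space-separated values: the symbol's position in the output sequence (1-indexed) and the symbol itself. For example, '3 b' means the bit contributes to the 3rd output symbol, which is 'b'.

Bit 0: prefix='1' (no match yet)
Bit 1: prefix='11' -> emit 'n', reset
Bit 2: prefix='0' -> emit 'k', reset
Bit 3: prefix='0' -> emit 'k', reset
Bit 4: prefix='1' (no match yet)
Bit 5: prefix='10' -> emit 'e', reset
Bit 6: prefix='0' -> emit 'k', reset

Answer: 2 k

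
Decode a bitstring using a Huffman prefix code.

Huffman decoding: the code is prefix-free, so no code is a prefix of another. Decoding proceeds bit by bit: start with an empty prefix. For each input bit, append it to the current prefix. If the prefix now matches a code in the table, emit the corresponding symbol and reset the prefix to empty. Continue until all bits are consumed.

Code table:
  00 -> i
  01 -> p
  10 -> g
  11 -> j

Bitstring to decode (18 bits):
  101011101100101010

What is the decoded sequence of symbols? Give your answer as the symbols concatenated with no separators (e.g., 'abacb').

Answer: ggjgjiggg

Derivation:
Bit 0: prefix='1' (no match yet)
Bit 1: prefix='10' -> emit 'g', reset
Bit 2: prefix='1' (no match yet)
Bit 3: prefix='10' -> emit 'g', reset
Bit 4: prefix='1' (no match yet)
Bit 5: prefix='11' -> emit 'j', reset
Bit 6: prefix='1' (no match yet)
Bit 7: prefix='10' -> emit 'g', reset
Bit 8: prefix='1' (no match yet)
Bit 9: prefix='11' -> emit 'j', reset
Bit 10: prefix='0' (no match yet)
Bit 11: prefix='00' -> emit 'i', reset
Bit 12: prefix='1' (no match yet)
Bit 13: prefix='10' -> emit 'g', reset
Bit 14: prefix='1' (no match yet)
Bit 15: prefix='10' -> emit 'g', reset
Bit 16: prefix='1' (no match yet)
Bit 17: prefix='10' -> emit 'g', reset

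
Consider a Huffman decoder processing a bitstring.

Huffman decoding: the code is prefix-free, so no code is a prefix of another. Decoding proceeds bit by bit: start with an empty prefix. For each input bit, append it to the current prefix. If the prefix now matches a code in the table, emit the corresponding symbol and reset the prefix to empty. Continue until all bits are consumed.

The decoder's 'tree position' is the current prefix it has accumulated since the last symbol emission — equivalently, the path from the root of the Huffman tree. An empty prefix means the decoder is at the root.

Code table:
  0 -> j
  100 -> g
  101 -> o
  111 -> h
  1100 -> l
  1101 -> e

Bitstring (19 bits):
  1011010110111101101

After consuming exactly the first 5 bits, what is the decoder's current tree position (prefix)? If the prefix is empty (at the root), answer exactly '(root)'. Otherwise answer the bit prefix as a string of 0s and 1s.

Bit 0: prefix='1' (no match yet)
Bit 1: prefix='10' (no match yet)
Bit 2: prefix='101' -> emit 'o', reset
Bit 3: prefix='1' (no match yet)
Bit 4: prefix='10' (no match yet)

Answer: 10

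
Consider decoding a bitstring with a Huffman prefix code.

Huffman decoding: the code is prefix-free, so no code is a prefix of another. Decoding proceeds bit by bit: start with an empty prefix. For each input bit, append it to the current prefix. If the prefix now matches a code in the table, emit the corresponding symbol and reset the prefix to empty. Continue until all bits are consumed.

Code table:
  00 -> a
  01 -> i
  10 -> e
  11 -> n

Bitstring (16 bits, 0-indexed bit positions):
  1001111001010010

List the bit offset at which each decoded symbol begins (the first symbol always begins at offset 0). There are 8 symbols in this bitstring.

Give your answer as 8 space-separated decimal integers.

Bit 0: prefix='1' (no match yet)
Bit 1: prefix='10' -> emit 'e', reset
Bit 2: prefix='0' (no match yet)
Bit 3: prefix='01' -> emit 'i', reset
Bit 4: prefix='1' (no match yet)
Bit 5: prefix='11' -> emit 'n', reset
Bit 6: prefix='1' (no match yet)
Bit 7: prefix='10' -> emit 'e', reset
Bit 8: prefix='0' (no match yet)
Bit 9: prefix='01' -> emit 'i', reset
Bit 10: prefix='0' (no match yet)
Bit 11: prefix='01' -> emit 'i', reset
Bit 12: prefix='0' (no match yet)
Bit 13: prefix='00' -> emit 'a', reset
Bit 14: prefix='1' (no match yet)
Bit 15: prefix='10' -> emit 'e', reset

Answer: 0 2 4 6 8 10 12 14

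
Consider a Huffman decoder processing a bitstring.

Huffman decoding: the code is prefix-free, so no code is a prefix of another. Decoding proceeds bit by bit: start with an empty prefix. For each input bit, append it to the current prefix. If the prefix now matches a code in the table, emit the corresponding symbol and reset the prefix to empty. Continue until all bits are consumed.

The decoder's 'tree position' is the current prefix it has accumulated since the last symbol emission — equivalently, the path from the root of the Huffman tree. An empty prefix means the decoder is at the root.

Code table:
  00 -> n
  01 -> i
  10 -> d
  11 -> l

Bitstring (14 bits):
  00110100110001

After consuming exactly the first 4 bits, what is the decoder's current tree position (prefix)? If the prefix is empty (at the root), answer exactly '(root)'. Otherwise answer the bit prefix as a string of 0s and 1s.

Bit 0: prefix='0' (no match yet)
Bit 1: prefix='00' -> emit 'n', reset
Bit 2: prefix='1' (no match yet)
Bit 3: prefix='11' -> emit 'l', reset

Answer: (root)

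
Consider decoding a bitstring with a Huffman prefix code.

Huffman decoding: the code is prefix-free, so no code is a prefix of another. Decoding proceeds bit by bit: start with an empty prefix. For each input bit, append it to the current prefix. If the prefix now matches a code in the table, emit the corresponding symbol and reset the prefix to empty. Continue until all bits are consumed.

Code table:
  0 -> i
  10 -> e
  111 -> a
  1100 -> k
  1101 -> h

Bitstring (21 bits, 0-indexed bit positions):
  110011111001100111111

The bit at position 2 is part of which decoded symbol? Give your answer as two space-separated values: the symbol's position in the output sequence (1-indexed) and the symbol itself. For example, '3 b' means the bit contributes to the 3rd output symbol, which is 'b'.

Bit 0: prefix='1' (no match yet)
Bit 1: prefix='11' (no match yet)
Bit 2: prefix='110' (no match yet)
Bit 3: prefix='1100' -> emit 'k', reset
Bit 4: prefix='1' (no match yet)
Bit 5: prefix='11' (no match yet)
Bit 6: prefix='111' -> emit 'a', reset

Answer: 1 k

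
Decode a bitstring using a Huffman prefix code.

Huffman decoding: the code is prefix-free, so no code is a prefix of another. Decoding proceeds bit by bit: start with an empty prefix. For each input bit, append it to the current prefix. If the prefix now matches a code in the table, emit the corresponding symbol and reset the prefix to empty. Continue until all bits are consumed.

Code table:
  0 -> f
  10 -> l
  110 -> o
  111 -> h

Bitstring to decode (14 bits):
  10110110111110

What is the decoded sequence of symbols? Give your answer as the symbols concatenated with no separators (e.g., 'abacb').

Answer: looho

Derivation:
Bit 0: prefix='1' (no match yet)
Bit 1: prefix='10' -> emit 'l', reset
Bit 2: prefix='1' (no match yet)
Bit 3: prefix='11' (no match yet)
Bit 4: prefix='110' -> emit 'o', reset
Bit 5: prefix='1' (no match yet)
Bit 6: prefix='11' (no match yet)
Bit 7: prefix='110' -> emit 'o', reset
Bit 8: prefix='1' (no match yet)
Bit 9: prefix='11' (no match yet)
Bit 10: prefix='111' -> emit 'h', reset
Bit 11: prefix='1' (no match yet)
Bit 12: prefix='11' (no match yet)
Bit 13: prefix='110' -> emit 'o', reset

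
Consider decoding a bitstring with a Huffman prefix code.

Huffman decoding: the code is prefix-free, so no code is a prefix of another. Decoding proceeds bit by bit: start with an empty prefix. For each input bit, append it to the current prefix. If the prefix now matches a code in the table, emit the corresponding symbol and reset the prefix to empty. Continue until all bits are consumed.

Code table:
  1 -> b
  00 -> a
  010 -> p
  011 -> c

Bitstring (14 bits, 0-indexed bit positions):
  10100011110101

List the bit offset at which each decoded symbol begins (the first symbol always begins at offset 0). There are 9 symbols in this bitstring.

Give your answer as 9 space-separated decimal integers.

Answer: 0 1 4 6 7 8 9 10 13

Derivation:
Bit 0: prefix='1' -> emit 'b', reset
Bit 1: prefix='0' (no match yet)
Bit 2: prefix='01' (no match yet)
Bit 3: prefix='010' -> emit 'p', reset
Bit 4: prefix='0' (no match yet)
Bit 5: prefix='00' -> emit 'a', reset
Bit 6: prefix='1' -> emit 'b', reset
Bit 7: prefix='1' -> emit 'b', reset
Bit 8: prefix='1' -> emit 'b', reset
Bit 9: prefix='1' -> emit 'b', reset
Bit 10: prefix='0' (no match yet)
Bit 11: prefix='01' (no match yet)
Bit 12: prefix='010' -> emit 'p', reset
Bit 13: prefix='1' -> emit 'b', reset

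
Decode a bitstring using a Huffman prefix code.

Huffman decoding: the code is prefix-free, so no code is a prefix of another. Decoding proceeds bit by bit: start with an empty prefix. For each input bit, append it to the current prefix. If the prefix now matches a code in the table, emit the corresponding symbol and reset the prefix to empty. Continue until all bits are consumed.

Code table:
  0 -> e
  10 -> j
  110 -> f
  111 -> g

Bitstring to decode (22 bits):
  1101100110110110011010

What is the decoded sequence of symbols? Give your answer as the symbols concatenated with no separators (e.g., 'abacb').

Answer: ffefffefj

Derivation:
Bit 0: prefix='1' (no match yet)
Bit 1: prefix='11' (no match yet)
Bit 2: prefix='110' -> emit 'f', reset
Bit 3: prefix='1' (no match yet)
Bit 4: prefix='11' (no match yet)
Bit 5: prefix='110' -> emit 'f', reset
Bit 6: prefix='0' -> emit 'e', reset
Bit 7: prefix='1' (no match yet)
Bit 8: prefix='11' (no match yet)
Bit 9: prefix='110' -> emit 'f', reset
Bit 10: prefix='1' (no match yet)
Bit 11: prefix='11' (no match yet)
Bit 12: prefix='110' -> emit 'f', reset
Bit 13: prefix='1' (no match yet)
Bit 14: prefix='11' (no match yet)
Bit 15: prefix='110' -> emit 'f', reset
Bit 16: prefix='0' -> emit 'e', reset
Bit 17: prefix='1' (no match yet)
Bit 18: prefix='11' (no match yet)
Bit 19: prefix='110' -> emit 'f', reset
Bit 20: prefix='1' (no match yet)
Bit 21: prefix='10' -> emit 'j', reset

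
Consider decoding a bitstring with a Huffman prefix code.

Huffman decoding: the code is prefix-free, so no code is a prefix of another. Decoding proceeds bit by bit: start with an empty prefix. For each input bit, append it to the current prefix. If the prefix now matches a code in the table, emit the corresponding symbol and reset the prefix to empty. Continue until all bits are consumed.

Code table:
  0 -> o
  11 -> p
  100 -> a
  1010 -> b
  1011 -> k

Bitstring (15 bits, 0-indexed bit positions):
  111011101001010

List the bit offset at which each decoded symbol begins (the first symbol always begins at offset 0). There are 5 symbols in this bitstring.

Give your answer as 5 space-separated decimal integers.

Answer: 0 2 6 10 11

Derivation:
Bit 0: prefix='1' (no match yet)
Bit 1: prefix='11' -> emit 'p', reset
Bit 2: prefix='1' (no match yet)
Bit 3: prefix='10' (no match yet)
Bit 4: prefix='101' (no match yet)
Bit 5: prefix='1011' -> emit 'k', reset
Bit 6: prefix='1' (no match yet)
Bit 7: prefix='10' (no match yet)
Bit 8: prefix='101' (no match yet)
Bit 9: prefix='1010' -> emit 'b', reset
Bit 10: prefix='0' -> emit 'o', reset
Bit 11: prefix='1' (no match yet)
Bit 12: prefix='10' (no match yet)
Bit 13: prefix='101' (no match yet)
Bit 14: prefix='1010' -> emit 'b', reset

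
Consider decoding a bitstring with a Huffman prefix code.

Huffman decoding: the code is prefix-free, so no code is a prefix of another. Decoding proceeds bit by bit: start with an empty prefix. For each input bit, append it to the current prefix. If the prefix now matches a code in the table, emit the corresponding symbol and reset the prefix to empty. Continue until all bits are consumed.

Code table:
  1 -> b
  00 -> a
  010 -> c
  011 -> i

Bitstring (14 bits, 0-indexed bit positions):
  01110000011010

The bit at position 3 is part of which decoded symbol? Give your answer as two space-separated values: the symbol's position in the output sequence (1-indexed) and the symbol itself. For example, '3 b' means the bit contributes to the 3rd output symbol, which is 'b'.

Answer: 2 b

Derivation:
Bit 0: prefix='0' (no match yet)
Bit 1: prefix='01' (no match yet)
Bit 2: prefix='011' -> emit 'i', reset
Bit 3: prefix='1' -> emit 'b', reset
Bit 4: prefix='0' (no match yet)
Bit 5: prefix='00' -> emit 'a', reset
Bit 6: prefix='0' (no match yet)
Bit 7: prefix='00' -> emit 'a', reset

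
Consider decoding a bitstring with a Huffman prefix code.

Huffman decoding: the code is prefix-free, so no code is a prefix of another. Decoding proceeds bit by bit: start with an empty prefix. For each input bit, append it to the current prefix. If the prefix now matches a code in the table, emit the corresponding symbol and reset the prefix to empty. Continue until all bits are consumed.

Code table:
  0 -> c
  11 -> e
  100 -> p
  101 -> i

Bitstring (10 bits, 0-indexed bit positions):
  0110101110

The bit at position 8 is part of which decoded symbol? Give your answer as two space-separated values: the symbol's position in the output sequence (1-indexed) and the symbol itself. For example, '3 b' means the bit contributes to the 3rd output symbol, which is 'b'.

Bit 0: prefix='0' -> emit 'c', reset
Bit 1: prefix='1' (no match yet)
Bit 2: prefix='11' -> emit 'e', reset
Bit 3: prefix='0' -> emit 'c', reset
Bit 4: prefix='1' (no match yet)
Bit 5: prefix='10' (no match yet)
Bit 6: prefix='101' -> emit 'i', reset
Bit 7: prefix='1' (no match yet)
Bit 8: prefix='11' -> emit 'e', reset
Bit 9: prefix='0' -> emit 'c', reset

Answer: 5 e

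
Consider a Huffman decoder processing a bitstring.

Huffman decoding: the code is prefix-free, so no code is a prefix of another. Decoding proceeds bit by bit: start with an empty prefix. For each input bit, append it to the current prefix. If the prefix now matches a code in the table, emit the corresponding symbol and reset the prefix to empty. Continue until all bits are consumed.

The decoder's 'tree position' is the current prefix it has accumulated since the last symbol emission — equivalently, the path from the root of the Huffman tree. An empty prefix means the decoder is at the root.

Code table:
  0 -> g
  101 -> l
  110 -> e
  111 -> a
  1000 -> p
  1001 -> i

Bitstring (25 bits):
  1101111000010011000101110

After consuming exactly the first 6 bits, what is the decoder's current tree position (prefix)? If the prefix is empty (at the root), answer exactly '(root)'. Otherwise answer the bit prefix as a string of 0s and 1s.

Answer: (root)

Derivation:
Bit 0: prefix='1' (no match yet)
Bit 1: prefix='11' (no match yet)
Bit 2: prefix='110' -> emit 'e', reset
Bit 3: prefix='1' (no match yet)
Bit 4: prefix='11' (no match yet)
Bit 5: prefix='111' -> emit 'a', reset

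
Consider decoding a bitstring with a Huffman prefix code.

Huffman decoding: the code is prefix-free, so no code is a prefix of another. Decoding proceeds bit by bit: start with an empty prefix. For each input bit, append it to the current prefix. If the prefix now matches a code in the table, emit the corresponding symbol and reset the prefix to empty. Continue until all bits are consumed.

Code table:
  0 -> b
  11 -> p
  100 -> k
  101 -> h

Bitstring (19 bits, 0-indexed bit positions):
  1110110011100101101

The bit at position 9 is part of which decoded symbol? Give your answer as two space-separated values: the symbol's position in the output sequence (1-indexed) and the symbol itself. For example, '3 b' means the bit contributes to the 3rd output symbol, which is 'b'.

Answer: 4 p

Derivation:
Bit 0: prefix='1' (no match yet)
Bit 1: prefix='11' -> emit 'p', reset
Bit 2: prefix='1' (no match yet)
Bit 3: prefix='10' (no match yet)
Bit 4: prefix='101' -> emit 'h', reset
Bit 5: prefix='1' (no match yet)
Bit 6: prefix='10' (no match yet)
Bit 7: prefix='100' -> emit 'k', reset
Bit 8: prefix='1' (no match yet)
Bit 9: prefix='11' -> emit 'p', reset
Bit 10: prefix='1' (no match yet)
Bit 11: prefix='10' (no match yet)
Bit 12: prefix='100' -> emit 'k', reset
Bit 13: prefix='1' (no match yet)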